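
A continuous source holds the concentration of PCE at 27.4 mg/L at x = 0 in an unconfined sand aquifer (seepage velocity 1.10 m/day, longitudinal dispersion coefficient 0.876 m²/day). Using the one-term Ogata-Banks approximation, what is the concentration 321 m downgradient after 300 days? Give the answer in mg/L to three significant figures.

17.9 mg/L

For a continuous step input, C/C₀ ≈ ½·erfc((x−vt)/(2√(Dt))).
vt = 1.10 × 300 = 330 m and 2√(Dt) = 2√(0.876 × 300) = 32.42 m.
Argument (x−vt)/(2√(Dt)) = (321 − 330)/32.42 = -0.2776; ½·erfc(-0.2776) = 0.6527.
C = 27.4 × 0.6527 = 17.9 mg/L.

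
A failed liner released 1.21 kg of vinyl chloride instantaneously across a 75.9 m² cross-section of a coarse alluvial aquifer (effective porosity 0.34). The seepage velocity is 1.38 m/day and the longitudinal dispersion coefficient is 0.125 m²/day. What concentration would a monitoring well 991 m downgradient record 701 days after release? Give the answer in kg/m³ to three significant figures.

For an instantaneous plane source, C(x,t) = M/(n_e·A·√(4πDt)) · exp(−(x−vt)²/(4Dt)), with n_e·A the pore (flow) area.
Plume center vt = 1.38 × 701 = 967.38 m, so the well at 991 m is 23.62 m downgradient of the peak.
√(4πDt) = 33.18 m, giving peak height M/(n_e·A·√(4πDt)) = 1.21/(0.34 × 75.9 × 33.18) = 0.001413 kg/m³.
(x−vt)²/(4Dt) = (23.62)²/(4 × 0.125 × 701) = 1.592; exp(−1.592) = 0.2035.
C = 0.001413 × 0.2035 = 0.000288 kg/m³.

0.000288 kg/m³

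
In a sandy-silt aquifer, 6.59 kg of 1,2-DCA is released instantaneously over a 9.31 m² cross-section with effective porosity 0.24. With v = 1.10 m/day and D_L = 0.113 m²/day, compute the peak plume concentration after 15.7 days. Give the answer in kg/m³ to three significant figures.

The peak of an instantaneous 1D plume sits at x = vt; there the Gaussian factor is 1 and C_max = M/(n_e·A·√(4πDt)), where n_e·A is the pore area the mass is dissolved in.
√(4πDt) = √(4π × 0.113 × 15.7) = 4.722 m, so C_max = 6.59/(0.24 × 9.31 × 4.722) = 0.625 kg/m³.

0.625 kg/m³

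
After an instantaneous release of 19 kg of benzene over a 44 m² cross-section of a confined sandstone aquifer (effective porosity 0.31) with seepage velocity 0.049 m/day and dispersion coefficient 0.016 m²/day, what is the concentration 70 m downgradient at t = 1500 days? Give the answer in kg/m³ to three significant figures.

For an instantaneous plane source, C(x,t) = M/(n_e·A·√(4πDt)) · exp(−(x−vt)²/(4Dt)), with n_e·A the pore (flow) area.
Plume center vt = 0.049 × 1500 = 73.5 m, so the well at 70 m is 3.5 m upgradient of the peak.
√(4πDt) = 17.37 m, giving peak height M/(n_e·A·√(4πDt)) = 19/(0.31 × 44 × 17.37) = 0.08019 kg/m³.
(x−vt)²/(4Dt) = (-3.5)²/(4 × 0.016 × 1500) = 0.1276; exp(−0.1276) = 0.8802.
C = 0.08019 × 0.8802 = 0.0706 kg/m³.

0.0706 kg/m³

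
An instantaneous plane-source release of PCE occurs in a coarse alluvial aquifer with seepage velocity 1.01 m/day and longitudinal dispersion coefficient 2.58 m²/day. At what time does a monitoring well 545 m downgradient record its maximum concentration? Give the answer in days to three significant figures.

For the 1D instantaneous-source solution, setting ∂C/∂t = 0 at fixed x gives v²t² + 2Dt − x² = 0, so t = (√(D² + v²x²) − D)/v².
√(D² + v²x²) = √(2.58² + 1.01² × 545²) = 550.5; v² = 1.0201.
t = (550.5 − 2.58)/1.0201 = 537 days (vs. the pure-advection estimate x/v = 540 d).

537 days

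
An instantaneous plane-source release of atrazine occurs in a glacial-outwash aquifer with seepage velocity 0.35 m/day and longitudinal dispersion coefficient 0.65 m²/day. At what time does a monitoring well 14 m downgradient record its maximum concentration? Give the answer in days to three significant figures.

For the 1D instantaneous-source solution, setting ∂C/∂t = 0 at fixed x gives v²t² + 2Dt − x² = 0, so t = (√(D² + v²x²) − D)/v².
√(D² + v²x²) = √(0.65² + 0.35² × 14²) = 4.943; v² = 0.1225.
t = (4.943 − 0.65)/0.1225 = 35.0 days (vs. the pure-advection estimate x/v = 40.0 d).

35.0 days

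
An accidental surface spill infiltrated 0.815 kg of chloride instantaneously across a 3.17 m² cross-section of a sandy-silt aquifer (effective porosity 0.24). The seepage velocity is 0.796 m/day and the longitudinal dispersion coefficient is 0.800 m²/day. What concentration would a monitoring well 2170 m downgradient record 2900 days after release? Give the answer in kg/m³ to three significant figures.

For an instantaneous plane source, C(x,t) = M/(n_e·A·√(4πDt)) · exp(−(x−vt)²/(4Dt)), with n_e·A the pore (flow) area.
Plume center vt = 0.796 × 2900 = 2308.4 m, so the well at 2170 m is 138.4 m upgradient of the peak.
√(4πDt) = 170.7 m, giving peak height M/(n_e·A·√(4πDt)) = 0.815/(0.24 × 3.17 × 170.7) = 0.006276 kg/m³.
(x−vt)²/(4Dt) = (-138.4)²/(4 × 0.800 × 2900) = 2.064; exp(−2.064) = 0.1269.
C = 0.006276 × 0.1269 = 0.000796 kg/m³.

0.000796 kg/m³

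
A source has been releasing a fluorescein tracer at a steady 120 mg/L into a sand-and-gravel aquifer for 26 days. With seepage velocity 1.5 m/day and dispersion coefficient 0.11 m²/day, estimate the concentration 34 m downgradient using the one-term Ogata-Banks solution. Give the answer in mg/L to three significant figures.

For a continuous step input, C/C₀ ≈ ½·erfc((x−vt)/(2√(Dt))).
vt = 1.5 × 26 = 39 m and 2√(Dt) = 2√(0.11 × 26) = 3.382 m.
Argument (x−vt)/(2√(Dt)) = (34 − 39)/3.382 = -1.478; ½·erfc(-1.478) = 0.9817.
C = 120 × 0.9817 = 118 mg/L.

118 mg/L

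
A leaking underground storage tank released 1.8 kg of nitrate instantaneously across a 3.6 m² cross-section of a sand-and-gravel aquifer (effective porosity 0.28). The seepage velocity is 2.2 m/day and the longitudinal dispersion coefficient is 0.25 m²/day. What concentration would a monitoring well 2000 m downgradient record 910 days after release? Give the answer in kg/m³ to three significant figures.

For an instantaneous plane source, C(x,t) = M/(n_e·A·√(4πDt)) · exp(−(x−vt)²/(4Dt)), with n_e·A the pore (flow) area.
Plume center vt = 2.2 × 910 = 2002 m, so the well at 2000 m is 2 m upgradient of the peak.
√(4πDt) = 53.47 m, giving peak height M/(n_e·A·√(4πDt)) = 1.8/(0.28 × 3.6 × 53.47) = 0.03340 kg/m³.
(x−vt)²/(4Dt) = (-2)²/(4 × 0.25 × 910) = 0.004396; exp(−0.004396) = 0.9956.
C = 0.03340 × 0.9956 = 0.0333 kg/m³.

0.0333 kg/m³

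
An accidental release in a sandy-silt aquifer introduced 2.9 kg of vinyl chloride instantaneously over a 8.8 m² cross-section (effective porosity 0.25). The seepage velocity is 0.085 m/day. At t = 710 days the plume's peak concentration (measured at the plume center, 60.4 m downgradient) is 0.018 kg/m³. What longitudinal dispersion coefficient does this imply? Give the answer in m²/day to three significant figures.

At the plume center C_max = M/(n_e·A·√(4πDt)), so D = M²/(4πt·(n_e·A·C_max)²).
n_e·A·C_max = 0.25 × 8.8 × 0.018 = 0.03960 kg/m.
D = 2.9²/(4π × 710 × 0.03960²) = 0.601 m²/day.

0.601 m²/day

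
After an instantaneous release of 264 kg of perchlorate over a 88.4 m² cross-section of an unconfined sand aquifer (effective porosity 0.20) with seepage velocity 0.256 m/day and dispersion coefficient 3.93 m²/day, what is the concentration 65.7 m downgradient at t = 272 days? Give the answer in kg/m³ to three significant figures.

0.128 kg/m³

For an instantaneous plane source, C(x,t) = M/(n_e·A·√(4πDt)) · exp(−(x−vt)²/(4Dt)), with n_e·A the pore (flow) area.
Plume center vt = 0.256 × 272 = 69.632 m, so the well at 65.7 m is 3.932 m upgradient of the peak.
√(4πDt) = 115.9 m, giving peak height M/(n_e·A·√(4πDt)) = 264/(0.20 × 88.4 × 115.9) = 0.1288 kg/m³.
(x−vt)²/(4Dt) = (-3.932)²/(4 × 3.93 × 272) = 0.003616; exp(−0.003616) = 0.9964.
C = 0.1288 × 0.9964 = 0.128 kg/m³.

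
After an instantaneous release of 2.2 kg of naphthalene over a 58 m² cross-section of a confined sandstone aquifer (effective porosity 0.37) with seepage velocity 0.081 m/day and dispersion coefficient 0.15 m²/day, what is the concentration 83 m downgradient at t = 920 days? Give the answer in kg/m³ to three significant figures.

For an instantaneous plane source, C(x,t) = M/(n_e·A·√(4πDt)) · exp(−(x−vt)²/(4Dt)), with n_e·A the pore (flow) area.
Plume center vt = 0.081 × 920 = 74.52 m, so the well at 83 m is 8.48 m downgradient of the peak.
√(4πDt) = 41.64 m, giving peak height M/(n_e·A·√(4πDt)) = 2.2/(0.37 × 58 × 41.64) = 0.002462 kg/m³.
(x−vt)²/(4Dt) = (8.48)²/(4 × 0.15 × 920) = 0.1303; exp(−0.1303) = 0.8778.
C = 0.002462 × 0.8778 = 0.00216 kg/m³.

0.00216 kg/m³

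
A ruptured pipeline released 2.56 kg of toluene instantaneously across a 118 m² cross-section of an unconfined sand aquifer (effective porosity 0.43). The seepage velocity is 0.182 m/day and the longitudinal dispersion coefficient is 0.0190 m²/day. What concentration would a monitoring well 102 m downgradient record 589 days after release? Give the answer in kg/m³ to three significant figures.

For an instantaneous plane source, C(x,t) = M/(n_e·A·√(4πDt)) · exp(−(x−vt)²/(4Dt)), with n_e·A the pore (flow) area.
Plume center vt = 0.182 × 589 = 107.198 m, so the well at 102 m is 5.198 m upgradient of the peak.
√(4πDt) = 11.86 m, giving peak height M/(n_e·A·√(4πDt)) = 2.56/(0.43 × 118 × 11.86) = 0.004254 kg/m³.
(x−vt)²/(4Dt) = (-5.198)²/(4 × 0.0190 × 589) = 0.6036; exp(−0.6036) = 0.5468.
C = 0.004254 × 0.5468 = 0.00233 kg/m³.

0.00233 kg/m³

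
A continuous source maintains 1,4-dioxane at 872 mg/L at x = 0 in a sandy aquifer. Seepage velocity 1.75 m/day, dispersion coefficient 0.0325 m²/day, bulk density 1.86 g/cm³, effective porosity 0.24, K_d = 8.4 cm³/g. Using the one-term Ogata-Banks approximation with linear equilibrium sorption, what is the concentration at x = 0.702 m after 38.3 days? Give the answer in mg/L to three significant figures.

Retardation factor R = 1 + ρ_b·K_d/n = 1 + 1.86 × 8.4/0.24 = 66.10.
Sorption retards both mechanisms: v_R = v/R = 0.02648 m/day, D_R = D/R = 0.0004917 m²/day.
v_R·t = 0.02648 × 38.3 = 1.014184 m; 2√(D_R t) = 0.2745 m; argument = (0.702 − 1.014184)/0.2745 = -1.137.
C = C₀ × ½·erfc(-1.137) = 872 × 0.9461 = 825 mg/L.

825 mg/L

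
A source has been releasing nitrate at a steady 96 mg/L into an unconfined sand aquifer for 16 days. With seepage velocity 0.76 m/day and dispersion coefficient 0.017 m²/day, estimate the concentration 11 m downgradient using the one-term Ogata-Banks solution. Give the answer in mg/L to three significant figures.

For a continuous step input, C/C₀ ≈ ½·erfc((x−vt)/(2√(Dt))).
vt = 0.76 × 16 = 12.16 m and 2√(Dt) = 2√(0.017 × 16) = 1.043 m.
Argument (x−vt)/(2√(Dt)) = (11 − 12.16)/1.043 = -1.112; ½·erfc(-1.112) = 0.9421.
C = 96 × 0.9421 = 90.4 mg/L.

90.4 mg/L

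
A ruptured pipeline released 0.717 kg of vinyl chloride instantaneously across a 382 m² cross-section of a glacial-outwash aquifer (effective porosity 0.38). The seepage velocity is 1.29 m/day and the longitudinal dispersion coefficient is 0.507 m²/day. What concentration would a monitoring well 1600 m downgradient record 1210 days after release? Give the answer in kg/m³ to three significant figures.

For an instantaneous plane source, C(x,t) = M/(n_e·A·√(4πDt)) · exp(−(x−vt)²/(4Dt)), with n_e·A the pore (flow) area.
Plume center vt = 1.29 × 1210 = 1560.9 m, so the well at 1600 m is 39.1 m downgradient of the peak.
√(4πDt) = 87.80 m, giving peak height M/(n_e·A·√(4πDt)) = 0.717/(0.38 × 382 × 87.80) = 5.626e-05 kg/m³.
(x−vt)²/(4Dt) = (39.1)²/(4 × 0.507 × 1210) = 0.6230; exp(−0.6230) = 0.5363.
C = 5.626e-05 × 0.5363 = 3.02e-05 kg/m³.

3.02e-05 kg/m³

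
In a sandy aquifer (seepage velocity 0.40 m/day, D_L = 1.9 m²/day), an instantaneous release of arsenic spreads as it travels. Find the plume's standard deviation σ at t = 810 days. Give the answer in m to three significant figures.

55.5 m

Dispersive spreading gives a Gaussian with σ² = 2Dt; advection only shifts the center.
σ = √(2 × 1.9 × 810) = 55.5 m.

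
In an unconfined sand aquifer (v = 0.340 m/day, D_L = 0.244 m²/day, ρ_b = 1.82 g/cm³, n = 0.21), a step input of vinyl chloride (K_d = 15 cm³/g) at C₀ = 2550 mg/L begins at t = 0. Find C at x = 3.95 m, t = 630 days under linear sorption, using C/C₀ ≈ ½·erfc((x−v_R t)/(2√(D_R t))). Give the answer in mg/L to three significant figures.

Retardation factor R = 1 + ρ_b·K_d/n = 1 + 1.82 × 15/0.21 = 131.0.
Sorption retards both mechanisms: v_R = v/R = 0.002595 m/day, D_R = D/R = 0.001863 m²/day.
v_R·t = 0.002595 × 630 = 1.63485 m; 2√(D_R t) = 2.167 m; argument = (3.95 − 1.63485)/2.167 = 1.068.
C = C₀ × ½·erfc(1.068) = 2550 × 0.06547 = 167 mg/L.

167 mg/L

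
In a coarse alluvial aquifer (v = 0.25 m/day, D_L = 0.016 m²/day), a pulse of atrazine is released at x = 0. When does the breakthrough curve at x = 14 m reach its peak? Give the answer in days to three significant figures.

55.7 days

For the 1D instantaneous-source solution, setting ∂C/∂t = 0 at fixed x gives v²t² + 2Dt − x² = 0, so t = (√(D² + v²x²) − D)/v².
√(D² + v²x²) = √(0.016² + 0.25² × 14²) = 3.500; v² = 0.0625.
t = (3.500 − 0.016)/0.0625 = 55.7 days (vs. the pure-advection estimate x/v = 56.0 d).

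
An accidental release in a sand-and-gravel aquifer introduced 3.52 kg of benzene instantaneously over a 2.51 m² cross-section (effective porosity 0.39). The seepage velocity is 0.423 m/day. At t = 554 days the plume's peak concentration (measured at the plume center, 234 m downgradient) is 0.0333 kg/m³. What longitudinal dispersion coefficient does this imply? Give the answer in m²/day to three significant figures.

At the plume center C_max = M/(n_e·A·√(4πDt)), so D = M²/(4πt·(n_e·A·C_max)²).
n_e·A·C_max = 0.39 × 2.51 × 0.0333 = 0.03260 kg/m.
D = 3.52²/(4π × 554 × 0.03260²) = 1.67 m²/day.

1.67 m²/day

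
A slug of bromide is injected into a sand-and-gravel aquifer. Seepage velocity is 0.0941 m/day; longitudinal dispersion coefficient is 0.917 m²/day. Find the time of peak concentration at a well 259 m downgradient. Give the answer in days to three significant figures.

For the 1D instantaneous-source solution, setting ∂C/∂t = 0 at fixed x gives v²t² + 2Dt − x² = 0, so t = (√(D² + v²x²) − D)/v².
√(D² + v²x²) = √(0.917² + 0.0941² × 259²) = 24.39; v² = 0.00885481.
t = (24.39 − 0.917)/0.00885481 = 2650 days (vs. the pure-advection estimate x/v = 2750 d).

2650 days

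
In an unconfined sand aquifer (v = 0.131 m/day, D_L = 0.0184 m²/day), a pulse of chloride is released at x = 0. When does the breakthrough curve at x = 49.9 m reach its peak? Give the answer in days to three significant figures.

For the 1D instantaneous-source solution, setting ∂C/∂t = 0 at fixed x gives v²t² + 2Dt − x² = 0, so t = (√(D² + v²x²) − D)/v².
√(D² + v²x²) = √(0.0184² + 0.131² × 49.9²) = 6.537; v² = 0.017161.
t = (6.537 − 0.0184)/0.017161 = 380 days (vs. the pure-advection estimate x/v = 381 d).

380 days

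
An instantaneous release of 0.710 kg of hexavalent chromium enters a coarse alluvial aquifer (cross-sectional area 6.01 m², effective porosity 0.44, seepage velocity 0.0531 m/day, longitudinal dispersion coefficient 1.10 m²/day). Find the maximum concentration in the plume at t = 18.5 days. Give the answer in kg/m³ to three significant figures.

The peak of an instantaneous 1D plume sits at x = vt; there the Gaussian factor is 1 and C_max = M/(n_e·A·√(4πDt)), where n_e·A is the pore area the mass is dissolved in.
√(4πDt) = √(4π × 1.10 × 18.5) = 15.99 m, so C_max = 0.710/(0.44 × 6.01 × 15.99) = 0.0168 kg/m³.

0.0168 kg/m³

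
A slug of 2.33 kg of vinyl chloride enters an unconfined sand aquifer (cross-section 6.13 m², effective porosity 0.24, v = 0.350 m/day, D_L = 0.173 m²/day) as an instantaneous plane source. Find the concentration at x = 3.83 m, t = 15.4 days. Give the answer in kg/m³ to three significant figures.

0.218 kg/m³

For an instantaneous plane source, C(x,t) = M/(n_e·A·√(4πDt)) · exp(−(x−vt)²/(4Dt)), with n_e·A the pore (flow) area.
Plume center vt = 0.350 × 15.4 = 5.39 m, so the well at 3.83 m is 1.56 m upgradient of the peak.
√(4πDt) = 5.786 m, giving peak height M/(n_e·A·√(4πDt)) = 2.33/(0.24 × 6.13 × 5.786) = 0.2737 kg/m³.
(x−vt)²/(4Dt) = (-1.56)²/(4 × 0.173 × 15.4) = 0.2284; exp(−0.2284) = 0.7958.
C = 0.2737 × 0.7958 = 0.218 kg/m³.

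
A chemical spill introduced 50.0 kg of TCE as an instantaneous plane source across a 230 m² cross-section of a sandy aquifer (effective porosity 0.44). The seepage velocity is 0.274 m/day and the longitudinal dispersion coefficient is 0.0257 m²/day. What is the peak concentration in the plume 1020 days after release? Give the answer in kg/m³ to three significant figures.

0.0272 kg/m³

The peak of an instantaneous 1D plume sits at x = vt; there the Gaussian factor is 1 and C_max = M/(n_e·A·√(4πDt)), where n_e·A is the pore area the mass is dissolved in.
√(4πDt) = √(4π × 0.0257 × 1020) = 18.15 m, so C_max = 50.0/(0.44 × 230 × 18.15) = 0.0272 kg/m³.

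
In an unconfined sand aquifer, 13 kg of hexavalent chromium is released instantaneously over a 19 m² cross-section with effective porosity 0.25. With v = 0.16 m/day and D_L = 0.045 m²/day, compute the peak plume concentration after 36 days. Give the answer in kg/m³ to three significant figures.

0.607 kg/m³

The peak of an instantaneous 1D plume sits at x = vt; there the Gaussian factor is 1 and C_max = M/(n_e·A·√(4πDt)), where n_e·A is the pore area the mass is dissolved in.
√(4πDt) = √(4π × 0.045 × 36) = 4.512 m, so C_max = 13/(0.25 × 19 × 4.512) = 0.607 kg/m³.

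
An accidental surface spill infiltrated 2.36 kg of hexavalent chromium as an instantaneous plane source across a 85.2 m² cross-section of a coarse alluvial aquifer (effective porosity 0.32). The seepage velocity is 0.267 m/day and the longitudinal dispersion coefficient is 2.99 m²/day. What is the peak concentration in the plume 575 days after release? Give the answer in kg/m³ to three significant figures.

The peak of an instantaneous 1D plume sits at x = vt; there the Gaussian factor is 1 and C_max = M/(n_e·A·√(4πDt)), where n_e·A is the pore area the mass is dissolved in.
√(4πDt) = √(4π × 2.99 × 575) = 147.0 m, so C_max = 2.36/(0.32 × 85.2 × 147.0) = 0.000589 kg/m³.

0.000589 kg/m³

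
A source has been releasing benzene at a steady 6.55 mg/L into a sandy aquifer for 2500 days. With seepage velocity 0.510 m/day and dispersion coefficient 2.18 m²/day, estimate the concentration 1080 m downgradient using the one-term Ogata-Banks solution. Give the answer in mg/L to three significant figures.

6.35 mg/L

For a continuous step input, C/C₀ ≈ ½·erfc((x−vt)/(2√(Dt))).
vt = 0.510 × 2500 = 1275 m and 2√(Dt) = 2√(2.18 × 2500) = 147.6 m.
Argument (x−vt)/(2√(Dt)) = (1080 − 1275)/147.6 = -1.321; ½·erfc(-1.321) = 0.9691.
C = 6.55 × 0.9691 = 6.35 mg/L.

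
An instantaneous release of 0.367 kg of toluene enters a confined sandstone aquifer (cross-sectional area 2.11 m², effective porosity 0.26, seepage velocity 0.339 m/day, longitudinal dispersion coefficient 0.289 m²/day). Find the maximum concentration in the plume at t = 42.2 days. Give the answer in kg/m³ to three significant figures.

The peak of an instantaneous 1D plume sits at x = vt; there the Gaussian factor is 1 and C_max = M/(n_e·A·√(4πDt)), where n_e·A is the pore area the mass is dissolved in.
√(4πDt) = √(4π × 0.289 × 42.2) = 12.38 m, so C_max = 0.367/(0.26 × 2.11 × 12.38) = 0.0540 kg/m³.

0.0540 kg/m³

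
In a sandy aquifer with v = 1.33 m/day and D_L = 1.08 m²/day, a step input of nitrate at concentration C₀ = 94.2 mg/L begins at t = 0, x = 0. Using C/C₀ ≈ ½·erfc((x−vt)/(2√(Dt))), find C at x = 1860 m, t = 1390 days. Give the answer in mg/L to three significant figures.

For a continuous step input, C/C₀ ≈ ½·erfc((x−vt)/(2√(Dt))).
vt = 1.33 × 1390 = 1848.7 m and 2√(Dt) = 2√(1.08 × 1390) = 77.49 m.
Argument (x−vt)/(2√(Dt)) = (1860 − 1848.7)/77.49 = 0.1458; ½·erfc(0.1458) = 0.4183.
C = 94.2 × 0.4183 = 39.4 mg/L.

39.4 mg/L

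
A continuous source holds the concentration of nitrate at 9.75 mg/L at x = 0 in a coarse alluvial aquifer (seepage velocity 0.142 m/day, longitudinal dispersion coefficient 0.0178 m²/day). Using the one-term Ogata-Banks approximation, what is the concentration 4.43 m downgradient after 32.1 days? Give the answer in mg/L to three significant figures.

For a continuous step input, C/C₀ ≈ ½·erfc((x−vt)/(2√(Dt))).
vt = 0.142 × 32.1 = 4.5582 m and 2√(Dt) = 2√(0.0178 × 32.1) = 1.512 m.
Argument (x−vt)/(2√(Dt)) = (4.43 − 4.5582)/1.512 = -0.08479; ½·erfc(-0.08479) = 0.5477.
C = 9.75 × 0.5477 = 5.34 mg/L.

5.34 mg/L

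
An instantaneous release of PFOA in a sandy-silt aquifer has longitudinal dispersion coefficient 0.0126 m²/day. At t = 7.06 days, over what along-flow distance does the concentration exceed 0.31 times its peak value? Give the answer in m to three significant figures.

The plume is Gaussian with σ = √(2Dt) = √(2 × 0.0126 × 7.06) = 0.4218 m.
C/C_peak = exp(−Δx²/(2σ²)) = 0.31 ⇒ Δx = σ·√(−2 ln 0.31) = 0.4218 × 1.530 = 0.6454 m.
Width = 2Δx = 1.29 m.

1.29 m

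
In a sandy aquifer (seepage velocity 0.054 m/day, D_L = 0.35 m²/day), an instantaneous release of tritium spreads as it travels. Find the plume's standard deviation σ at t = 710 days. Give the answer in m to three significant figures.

22.3 m

Dispersive spreading gives a Gaussian with σ² = 2Dt; advection only shifts the center.
σ = √(2 × 0.35 × 710) = 22.3 m.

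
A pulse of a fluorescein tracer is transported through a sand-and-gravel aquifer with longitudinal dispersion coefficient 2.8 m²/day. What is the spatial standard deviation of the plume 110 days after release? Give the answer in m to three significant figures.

Dispersive spreading gives a Gaussian with σ² = 2Dt; advection only shifts the center.
σ = √(2 × 2.8 × 110) = 24.8 m.

24.8 m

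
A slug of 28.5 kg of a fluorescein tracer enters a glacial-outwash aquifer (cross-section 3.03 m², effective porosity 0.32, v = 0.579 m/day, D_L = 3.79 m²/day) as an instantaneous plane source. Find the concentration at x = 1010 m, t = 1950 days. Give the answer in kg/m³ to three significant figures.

0.0597 kg/m³

For an instantaneous plane source, C(x,t) = M/(n_e·A·√(4πDt)) · exp(−(x−vt)²/(4Dt)), with n_e·A the pore (flow) area.
Plume center vt = 0.579 × 1950 = 1129.05 m, so the well at 1010 m is 119.05 m upgradient of the peak.
√(4πDt) = 304.7 m, giving peak height M/(n_e·A·√(4πDt)) = 28.5/(0.32 × 3.03 × 304.7) = 0.09647 kg/m³.
(x−vt)²/(4Dt) = (-119.05)²/(4 × 3.79 × 1950) = 0.4794; exp(−0.4794) = 0.6192.
C = 0.09647 × 0.6192 = 0.0597 kg/m³.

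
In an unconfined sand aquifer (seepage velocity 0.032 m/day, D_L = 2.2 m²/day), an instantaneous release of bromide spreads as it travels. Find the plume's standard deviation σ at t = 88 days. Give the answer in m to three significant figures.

19.7 m

Dispersive spreading gives a Gaussian with σ² = 2Dt; advection only shifts the center.
σ = √(2 × 2.2 × 88) = 19.7 m.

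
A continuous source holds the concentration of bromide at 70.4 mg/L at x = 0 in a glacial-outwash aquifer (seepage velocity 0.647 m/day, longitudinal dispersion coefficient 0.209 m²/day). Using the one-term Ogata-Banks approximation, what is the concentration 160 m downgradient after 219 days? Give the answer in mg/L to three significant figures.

1.96 mg/L

For a continuous step input, C/C₀ ≈ ½·erfc((x−vt)/(2√(Dt))).
vt = 0.647 × 219 = 141.693 m and 2√(Dt) = 2√(0.209 × 219) = 13.53 m.
Argument (x−vt)/(2√(Dt)) = (160 − 141.693)/13.53 = 1.353; ½·erfc(1.353) = 0.02785.
C = 70.4 × 0.02785 = 1.96 mg/L.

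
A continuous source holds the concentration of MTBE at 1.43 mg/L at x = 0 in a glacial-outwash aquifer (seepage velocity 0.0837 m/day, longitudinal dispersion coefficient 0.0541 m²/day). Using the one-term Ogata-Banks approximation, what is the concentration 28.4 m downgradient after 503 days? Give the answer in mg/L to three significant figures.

For a continuous step input, C/C₀ ≈ ½·erfc((x−vt)/(2√(Dt))).
vt = 0.0837 × 503 = 42.1011 m and 2√(Dt) = 2√(0.0541 × 503) = 10.43 m.
Argument (x−vt)/(2√(Dt)) = (28.4 − 42.1011)/10.43 = -1.314; ½·erfc(-1.314) = 0.9684.
C = 1.43 × 0.9684 = 1.38 mg/L.

1.38 mg/L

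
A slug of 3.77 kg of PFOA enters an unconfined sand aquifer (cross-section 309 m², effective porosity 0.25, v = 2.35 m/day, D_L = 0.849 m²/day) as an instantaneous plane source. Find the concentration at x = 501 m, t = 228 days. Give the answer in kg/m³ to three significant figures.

0.000207 kg/m³

For an instantaneous plane source, C(x,t) = M/(n_e·A·√(4πDt)) · exp(−(x−vt)²/(4Dt)), with n_e·A the pore (flow) area.
Plume center vt = 2.35 × 228 = 535.8 m, so the well at 501 m is 34.8 m upgradient of the peak.
√(4πDt) = 49.32 m, giving peak height M/(n_e·A·√(4πDt)) = 3.77/(0.25 × 309 × 49.32) = 0.0009895 kg/m³.
(x−vt)²/(4Dt) = (-34.8)²/(4 × 0.849 × 228) = 1.564; exp(−1.564) = 0.2093.
C = 0.0009895 × 0.2093 = 0.000207 kg/m³.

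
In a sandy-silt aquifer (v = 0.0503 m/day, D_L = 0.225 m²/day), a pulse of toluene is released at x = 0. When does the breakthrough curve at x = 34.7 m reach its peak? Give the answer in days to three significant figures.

For the 1D instantaneous-source solution, setting ∂C/∂t = 0 at fixed x gives v²t² + 2Dt − x² = 0, so t = (√(D² + v²x²) − D)/v².
√(D² + v²x²) = √(0.225² + 0.0503² × 34.7²) = 1.760; v² = 0.00253009.
t = (1.760 − 0.225)/0.00253009 = 607 days (vs. the pure-advection estimate x/v = 690 d).

607 days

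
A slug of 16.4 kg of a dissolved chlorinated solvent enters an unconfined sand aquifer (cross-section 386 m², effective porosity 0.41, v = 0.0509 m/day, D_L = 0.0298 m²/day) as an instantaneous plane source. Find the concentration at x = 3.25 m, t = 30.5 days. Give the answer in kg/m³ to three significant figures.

For an instantaneous plane source, C(x,t) = M/(n_e·A·√(4πDt)) · exp(−(x−vt)²/(4Dt)), with n_e·A the pore (flow) area.
Plume center vt = 0.0509 × 30.5 = 1.55245 m, so the well at 3.25 m is 1.69755 m downgradient of the peak.
√(4πDt) = 3.380 m, giving peak height M/(n_e·A·√(4πDt)) = 16.4/(0.41 × 386 × 3.380) = 0.03066 kg/m³.
(x−vt)²/(4Dt) = (1.69755)²/(4 × 0.0298 × 30.5) = 0.7926; exp(−0.7926) = 0.4527.
C = 0.03066 × 0.4527 = 0.0139 kg/m³.

0.0139 kg/m³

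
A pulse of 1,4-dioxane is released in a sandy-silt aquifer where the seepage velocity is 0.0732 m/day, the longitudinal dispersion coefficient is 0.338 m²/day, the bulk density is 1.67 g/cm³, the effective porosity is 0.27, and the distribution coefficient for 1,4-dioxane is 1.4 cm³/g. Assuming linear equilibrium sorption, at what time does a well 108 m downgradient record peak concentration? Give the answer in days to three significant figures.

Retardation factor R = 1 + ρ_b·K_d/n = 1 + 1.67 × 1.4/0.27 = 9.659.
Sorption retards both mechanisms: v_R = v/R = 0.007578 m/day, D_R = D/R = 0.03499 m²/day.
Peak time from v_R²t² + 2D_R t − x² = 0: t = (√(D_R² + v_R²x²) − D_R)/v_R².
√(D_R² + v_R²x²) = √(0.03499² + 0.007578² × 108²) = 0.8192; v_R² = 5.743e-05.
t = (0.8192 − 0.03499)/5.743e-05 = 13700 days.

13700 days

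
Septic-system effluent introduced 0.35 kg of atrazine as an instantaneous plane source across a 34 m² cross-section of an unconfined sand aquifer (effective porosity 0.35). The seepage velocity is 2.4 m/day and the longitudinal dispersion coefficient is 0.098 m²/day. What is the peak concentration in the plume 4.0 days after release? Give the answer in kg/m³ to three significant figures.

The peak of an instantaneous 1D plume sits at x = vt; there the Gaussian factor is 1 and C_max = M/(n_e·A·√(4πDt)), where n_e·A is the pore area the mass is dissolved in.
√(4πDt) = √(4π × 0.098 × 4.0) = 2.219 m, so C_max = 0.35/(0.35 × 34 × 2.219) = 0.0133 kg/m³.

0.0133 kg/m³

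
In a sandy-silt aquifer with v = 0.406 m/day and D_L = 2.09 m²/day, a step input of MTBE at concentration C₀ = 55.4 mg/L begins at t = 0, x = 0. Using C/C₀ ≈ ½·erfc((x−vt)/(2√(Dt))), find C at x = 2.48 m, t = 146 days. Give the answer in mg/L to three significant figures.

For a continuous step input, C/C₀ ≈ ½·erfc((x−vt)/(2√(Dt))).
vt = 0.406 × 146 = 59.276 m and 2√(Dt) = 2√(2.09 × 146) = 34.94 m.
Argument (x−vt)/(2√(Dt)) = (2.48 − 59.276)/34.94 = -1.626; ½·erfc(-1.626) = 0.9893.
C = 55.4 × 0.9893 = 54.8 mg/L.

54.8 mg/L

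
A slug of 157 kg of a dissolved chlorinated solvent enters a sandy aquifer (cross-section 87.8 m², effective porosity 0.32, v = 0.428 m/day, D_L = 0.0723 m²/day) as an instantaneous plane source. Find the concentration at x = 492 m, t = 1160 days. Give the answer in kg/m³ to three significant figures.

For an instantaneous plane source, C(x,t) = M/(n_e·A·√(4πDt)) · exp(−(x−vt)²/(4Dt)), with n_e·A the pore (flow) area.
Plume center vt = 0.428 × 1160 = 496.48 m, so the well at 492 m is 4.48 m upgradient of the peak.
√(4πDt) = 32.46 m, giving peak height M/(n_e·A·√(4πDt)) = 157/(0.32 × 87.8 × 32.46) = 0.1721 kg/m³.
(x−vt)²/(4Dt) = (-4.48)²/(4 × 0.0723 × 1160) = 0.05983; exp(−0.05983) = 0.9419.
C = 0.1721 × 0.9419 = 0.162 kg/m³.

0.162 kg/m³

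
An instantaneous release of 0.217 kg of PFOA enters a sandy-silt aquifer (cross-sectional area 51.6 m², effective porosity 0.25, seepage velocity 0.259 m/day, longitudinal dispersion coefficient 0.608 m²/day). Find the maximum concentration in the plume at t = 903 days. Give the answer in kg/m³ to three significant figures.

0.000203 kg/m³

The peak of an instantaneous 1D plume sits at x = vt; there the Gaussian factor is 1 and C_max = M/(n_e·A·√(4πDt)), where n_e·A is the pore area the mass is dissolved in.
√(4πDt) = √(4π × 0.608 × 903) = 83.06 m, so C_max = 0.217/(0.25 × 51.6 × 83.06) = 0.000203 kg/m³.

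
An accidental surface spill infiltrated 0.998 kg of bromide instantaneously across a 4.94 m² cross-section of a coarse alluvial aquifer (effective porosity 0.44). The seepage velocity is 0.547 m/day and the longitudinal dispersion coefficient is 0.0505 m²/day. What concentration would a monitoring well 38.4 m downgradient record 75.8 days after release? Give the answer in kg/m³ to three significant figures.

0.0359 kg/m³

For an instantaneous plane source, C(x,t) = M/(n_e·A·√(4πDt)) · exp(−(x−vt)²/(4Dt)), with n_e·A the pore (flow) area.
Plume center vt = 0.547 × 75.8 = 41.4626 m, so the well at 38.4 m is 3.0626 m upgradient of the peak.
√(4πDt) = 6.936 m, giving peak height M/(n_e·A·√(4πDt)) = 0.998/(0.44 × 4.94 × 6.936) = 0.06620 kg/m³.
(x−vt)²/(4Dt) = (-3.0626)²/(4 × 0.0505 × 75.8) = 0.6126; exp(−0.6126) = 0.5419.
C = 0.06620 × 0.5419 = 0.0359 kg/m³.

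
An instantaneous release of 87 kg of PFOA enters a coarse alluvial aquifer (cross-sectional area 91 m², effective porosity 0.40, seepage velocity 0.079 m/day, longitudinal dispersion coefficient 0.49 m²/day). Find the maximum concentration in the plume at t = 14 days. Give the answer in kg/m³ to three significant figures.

0.257 kg/m³

The peak of an instantaneous 1D plume sits at x = vt; there the Gaussian factor is 1 and C_max = M/(n_e·A·√(4πDt)), where n_e·A is the pore area the mass is dissolved in.
√(4πDt) = √(4π × 0.49 × 14) = 9.285 m, so C_max = 87/(0.40 × 91 × 9.285) = 0.257 kg/m³.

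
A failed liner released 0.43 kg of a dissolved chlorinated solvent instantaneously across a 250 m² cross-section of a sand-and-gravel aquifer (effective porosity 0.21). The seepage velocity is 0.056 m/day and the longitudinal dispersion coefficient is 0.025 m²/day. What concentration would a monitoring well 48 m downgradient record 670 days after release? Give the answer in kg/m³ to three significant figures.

For an instantaneous plane source, C(x,t) = M/(n_e·A·√(4πDt)) · exp(−(x−vt)²/(4Dt)), with n_e·A the pore (flow) area.
Plume center vt = 0.056 × 670 = 37.52 m, so the well at 48 m is 10.48 m downgradient of the peak.
√(4πDt) = 14.51 m, giving peak height M/(n_e·A·√(4πDt)) = 0.43/(0.21 × 250 × 14.51) = 0.0005645 kg/m³.
(x−vt)²/(4Dt) = (10.48)²/(4 × 0.025 × 670) = 1.639; exp(−1.639) = 0.1942.
C = 0.0005645 × 0.1942 = 0.000110 kg/m³.

0.000110 kg/m³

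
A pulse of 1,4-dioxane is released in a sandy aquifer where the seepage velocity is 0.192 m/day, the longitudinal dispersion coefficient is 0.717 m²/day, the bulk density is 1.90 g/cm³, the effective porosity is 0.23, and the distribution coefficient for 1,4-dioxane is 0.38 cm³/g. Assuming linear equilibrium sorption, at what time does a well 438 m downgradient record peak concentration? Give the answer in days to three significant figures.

9360 days

Retardation factor R = 1 + ρ_b·K_d/n = 1 + 1.90 × 0.38/0.23 = 4.139.
Sorption retards both mechanisms: v_R = v/R = 0.04639 m/day, D_R = D/R = 0.1732 m²/day.
Peak time from v_R²t² + 2D_R t − x² = 0: t = (√(D_R² + v_R²x²) − D_R)/v_R².
√(D_R² + v_R²x²) = √(0.1732² + 0.04639² × 438²) = 20.32; v_R² = 0.002152.
t = (20.32 − 0.1732)/0.002152 = 9360 days.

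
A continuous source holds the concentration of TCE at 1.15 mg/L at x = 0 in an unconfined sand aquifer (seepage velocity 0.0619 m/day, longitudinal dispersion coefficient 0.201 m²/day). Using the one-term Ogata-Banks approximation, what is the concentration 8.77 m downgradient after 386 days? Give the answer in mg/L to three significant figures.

1.02 mg/L

For a continuous step input, C/C₀ ≈ ½·erfc((x−vt)/(2√(Dt))).
vt = 0.0619 × 386 = 23.8934 m and 2√(Dt) = 2√(0.201 × 386) = 17.62 m.
Argument (x−vt)/(2√(Dt)) = (8.77 − 23.8934)/17.62 = -0.8583; ½·erfc(-0.8583) = 0.8876.
C = 1.15 × 0.8876 = 1.02 mg/L.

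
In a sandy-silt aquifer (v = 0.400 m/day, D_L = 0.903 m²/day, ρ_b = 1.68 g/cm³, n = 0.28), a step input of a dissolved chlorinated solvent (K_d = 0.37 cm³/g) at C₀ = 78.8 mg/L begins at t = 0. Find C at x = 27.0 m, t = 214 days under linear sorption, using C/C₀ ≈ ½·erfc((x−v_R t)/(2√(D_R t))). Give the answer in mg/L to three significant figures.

38.2 mg/L

Retardation factor R = 1 + ρ_b·K_d/n = 1 + 1.68 × 0.37/0.28 = 3.220.
Sorption retards both mechanisms: v_R = v/R = 0.1242 m/day, D_R = D/R = 0.2804 m²/day.
v_R·t = 0.1242 × 214 = 26.5788 m; 2√(D_R t) = 15.49 m; argument = (27.0 − 26.5788)/15.49 = 0.02719.
C = C₀ × ½·erfc(0.02719) = 78.8 × 0.4847 = 38.2 mg/L.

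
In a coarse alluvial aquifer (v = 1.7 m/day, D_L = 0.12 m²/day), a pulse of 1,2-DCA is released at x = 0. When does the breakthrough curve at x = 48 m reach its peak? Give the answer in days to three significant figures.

28.2 days

For the 1D instantaneous-source solution, setting ∂C/∂t = 0 at fixed x gives v²t² + 2Dt − x² = 0, so t = (√(D² + v²x²) − D)/v².
√(D² + v²x²) = √(0.12² + 1.7² × 48²) = 81.60; v² = 2.89.
t = (81.60 − 0.12)/2.89 = 28.2 days (vs. the pure-advection estimate x/v = 28.2 d).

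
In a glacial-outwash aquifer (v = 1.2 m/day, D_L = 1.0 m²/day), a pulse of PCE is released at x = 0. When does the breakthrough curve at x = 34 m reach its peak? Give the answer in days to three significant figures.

27.6 days

For the 1D instantaneous-source solution, setting ∂C/∂t = 0 at fixed x gives v²t² + 2Dt − x² = 0, so t = (√(D² + v²x²) − D)/v².
√(D² + v²x²) = √(1.0² + 1.2² × 34²) = 40.81; v² = 1.44.
t = (40.81 − 1.0)/1.44 = 27.6 days (vs. the pure-advection estimate x/v = 28.3 d).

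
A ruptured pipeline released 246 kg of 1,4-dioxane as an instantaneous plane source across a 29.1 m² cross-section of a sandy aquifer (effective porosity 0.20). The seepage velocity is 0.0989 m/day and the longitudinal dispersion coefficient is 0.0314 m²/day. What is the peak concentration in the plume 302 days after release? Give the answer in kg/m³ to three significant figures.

The peak of an instantaneous 1D plume sits at x = vt; there the Gaussian factor is 1 and C_max = M/(n_e·A·√(4πDt)), where n_e·A is the pore area the mass is dissolved in.
√(4πDt) = √(4π × 0.0314 × 302) = 10.92 m, so C_max = 246/(0.20 × 29.1 × 10.92) = 3.87 kg/m³.

3.87 kg/m³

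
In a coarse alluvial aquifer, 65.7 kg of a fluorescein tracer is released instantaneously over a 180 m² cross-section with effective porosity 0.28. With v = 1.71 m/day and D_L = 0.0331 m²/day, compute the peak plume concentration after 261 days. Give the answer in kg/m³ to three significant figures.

0.125 kg/m³

The peak of an instantaneous 1D plume sits at x = vt; there the Gaussian factor is 1 and C_max = M/(n_e·A·√(4πDt)), where n_e·A is the pore area the mass is dissolved in.
√(4πDt) = √(4π × 0.0331 × 261) = 10.42 m, so C_max = 65.7/(0.28 × 180 × 10.42) = 0.125 kg/m³.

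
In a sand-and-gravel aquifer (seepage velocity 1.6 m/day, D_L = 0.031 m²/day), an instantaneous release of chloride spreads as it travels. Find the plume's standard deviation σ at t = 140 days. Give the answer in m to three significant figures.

Dispersive spreading gives a Gaussian with σ² = 2Dt; advection only shifts the center.
σ = √(2 × 0.031 × 140) = 2.95 m.

2.95 m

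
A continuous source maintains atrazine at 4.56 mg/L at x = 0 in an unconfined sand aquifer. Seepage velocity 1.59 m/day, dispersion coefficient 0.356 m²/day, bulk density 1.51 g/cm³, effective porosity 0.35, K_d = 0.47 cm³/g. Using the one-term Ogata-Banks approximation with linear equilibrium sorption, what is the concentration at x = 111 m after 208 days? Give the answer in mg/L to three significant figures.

1.82 mg/L

Retardation factor R = 1 + ρ_b·K_d/n = 1 + 1.51 × 0.47/0.35 = 3.028.
Sorption retards both mechanisms: v_R = v/R = 0.5251 m/day, D_R = D/R = 0.1176 m²/day.
v_R·t = 0.5251 × 208 = 109.2208 m; 2√(D_R t) = 9.892 m; argument = (111 − 109.2208)/9.892 = 0.1799.
C = C₀ × ½·erfc(0.1799) = 4.56 × 0.3996 = 1.82 mg/L.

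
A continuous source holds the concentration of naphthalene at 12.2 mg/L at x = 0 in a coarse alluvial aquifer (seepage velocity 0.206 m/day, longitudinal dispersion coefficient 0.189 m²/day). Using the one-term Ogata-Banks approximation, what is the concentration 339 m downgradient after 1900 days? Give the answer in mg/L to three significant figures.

11.9 mg/L

For a continuous step input, C/C₀ ≈ ½·erfc((x−vt)/(2√(Dt))).
vt = 0.206 × 1900 = 391.4 m and 2√(Dt) = 2√(0.189 × 1900) = 37.90 m.
Argument (x−vt)/(2√(Dt)) = (339 − 391.4)/37.90 = -1.383; ½·erfc(-1.383) = 0.9748.
C = 12.2 × 0.9748 = 11.9 mg/L.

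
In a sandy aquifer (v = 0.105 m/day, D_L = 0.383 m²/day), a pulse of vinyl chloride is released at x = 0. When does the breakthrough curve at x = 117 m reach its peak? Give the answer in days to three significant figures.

For the 1D instantaneous-source solution, setting ∂C/∂t = 0 at fixed x gives v²t² + 2Dt − x² = 0, so t = (√(D² + v²x²) − D)/v².
√(D² + v²x²) = √(0.383² + 0.105² × 117²) = 12.29; v² = 0.011025.
t = (12.29 − 0.383)/0.011025 = 1080 days (vs. the pure-advection estimate x/v = 1110 d).

1080 days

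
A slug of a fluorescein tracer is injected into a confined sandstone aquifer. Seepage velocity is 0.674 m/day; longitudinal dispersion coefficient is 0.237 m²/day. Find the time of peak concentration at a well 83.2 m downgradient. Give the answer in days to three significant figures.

123 days

For the 1D instantaneous-source solution, setting ∂C/∂t = 0 at fixed x gives v²t² + 2Dt − x² = 0, so t = (√(D² + v²x²) − D)/v².
√(D² + v²x²) = √(0.237² + 0.674² × 83.2²) = 56.08; v² = 0.454276.
t = (56.08 − 0.237)/0.454276 = 123 days (vs. the pure-advection estimate x/v = 123 d).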